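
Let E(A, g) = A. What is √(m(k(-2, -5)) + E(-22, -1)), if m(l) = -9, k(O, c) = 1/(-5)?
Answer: I*√31 ≈ 5.5678*I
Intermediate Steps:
k(O, c) = -⅕
√(m(k(-2, -5)) + E(-22, -1)) = √(-9 - 22) = √(-31) = I*√31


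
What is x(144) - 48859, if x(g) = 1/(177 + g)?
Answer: -15683738/321 ≈ -48859.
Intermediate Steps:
x(144) - 48859 = 1/(177 + 144) - 48859 = 1/321 - 48859 = -15683738/321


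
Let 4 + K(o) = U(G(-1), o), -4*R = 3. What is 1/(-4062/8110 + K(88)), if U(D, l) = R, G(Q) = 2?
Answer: -16220/85169 ≈ -0.19044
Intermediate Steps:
R = -¾ (R = -¼*3 = -¾ ≈ -0.75000)
U(D, l) = -¾
K(o) = -19/4 (K(o) = -4 - ¾ = -19/4)
1/(-4062/8110 + K(88)) = 1/(-4062/8110 - 19/4) = 1/(-4062*1/8110 - 19/4) = 1/(-2031/4055 - 19/4) = 1/(-85169/16220) = -16220/85169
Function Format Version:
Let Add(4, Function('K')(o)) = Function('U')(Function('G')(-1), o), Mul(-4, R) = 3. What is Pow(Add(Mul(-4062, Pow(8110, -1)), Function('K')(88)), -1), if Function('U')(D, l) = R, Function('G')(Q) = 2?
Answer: Rational(-16220, 85169) ≈ -0.19044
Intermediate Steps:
R = Rational(-3, 4) (R = Mul(Rational(-1, 4), 3) = Rational(-3, 4) ≈ -0.75000)
Function('U')(D, l) = Rational(-3, 4)
Function('K')(o) = Rational(-19, 4) (Function('K')(o) = Add(-4, Rational(-3, 4)) = Rational(-19, 4))
Pow(Add(Mul(-4062, Pow(8110, -1)), Function('K')(88)), -1) = Pow(Add(Mul(-4062, Pow(8110, -1)), Rational(-19, 4)), -1) = Pow(Add(Mul(-4062, Rational(1, 8110)), Rational(-19, 4)), -1) = Pow(Add(Rational(-2031, 4055), Rational(-19, 4)), -1) = Pow(Rational(-85169, 16220), -1) = Rational(-16220, 85169)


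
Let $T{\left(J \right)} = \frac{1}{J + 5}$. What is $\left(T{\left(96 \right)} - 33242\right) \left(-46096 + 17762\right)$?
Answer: $\frac{95129733294}{101} \approx 9.4188 \cdot 10^{8}$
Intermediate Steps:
$T{\left(J \right)} = \frac{1}{5 + J}$
$\left(T{\left(96 \right)} - 33242\right) \left(-46096 + 17762\right) = \left(\frac{1}{5 + 96} - 33242\right) \left(-46096 + 17762\right) = \left(\frac{1}{101} - 33242\right) \left(-28334\right) = \left(- \frac{3357441}{101}\right) \left(-28334\right) = \frac{95129733294}{101}$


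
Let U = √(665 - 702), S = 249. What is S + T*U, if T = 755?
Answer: 249 + 755*I*√37 ≈ 249.0 + 4592.5*I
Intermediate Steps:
U = I*√37 (U = √(-37) = I*√37 ≈ 6.0828*I)
S + T*U = 249 + 755*(I*√37) = 249 + 755*I*√37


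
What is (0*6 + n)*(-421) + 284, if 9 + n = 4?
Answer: 2389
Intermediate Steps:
n = -5 (n = -9 + 4 = -5)
(0*6 + n)*(-421) + 284 = (0*6 - 5)*(-421) + 284 = (0 - 5)*(-421) + 284 = -5*(-421) + 284 = 2105 + 284 = 2389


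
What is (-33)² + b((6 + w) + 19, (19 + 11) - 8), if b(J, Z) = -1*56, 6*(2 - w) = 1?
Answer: 1033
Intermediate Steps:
w = 11/6 (w = 2 - ⅙*1 = 2 - ⅙ = 11/6 ≈ 1.8333)
b(J, Z) = -56
(-33)² + b((6 + w) + 19, (19 + 11) - 8) = (-33)² - 56 = 1089 - 56 = 1033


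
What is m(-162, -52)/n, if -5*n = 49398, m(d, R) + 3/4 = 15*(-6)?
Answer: 605/65864 ≈ 0.0091856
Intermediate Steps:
m(d, R) = -363/4 (m(d, R) = -3/4 + 15*(-6) = -3/4 - 90 = -363/4)
n = -49398/5 (n = -1/5*49398 = -49398/5 ≈ -9879.6)
m(-162, -52)/n = -363/(4*(-49398/5)) = -363/4*(-5/49398) = 605/65864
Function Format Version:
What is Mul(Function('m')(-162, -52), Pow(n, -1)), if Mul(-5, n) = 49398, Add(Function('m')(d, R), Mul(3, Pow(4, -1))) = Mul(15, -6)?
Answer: Rational(605, 65864) ≈ 0.0091856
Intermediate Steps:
Function('m')(d, R) = Rational(-363, 4) (Function('m')(d, R) = Add(Rational(-3, 4), Mul(15, -6)) = Add(Rational(-3, 4), -90) = Rational(-363, 4))
n = Rational(-49398, 5) (n = Mul(Rational(-1, 5), 49398) = Rational(-49398, 5) ≈ -9879.6)
Mul(Function('m')(-162, -52), Pow(n, -1)) = Mul(Rational(-363, 4), Pow(Rational(-49398, 5), -1)) = Mul(Rational(-363, 4), Rational(-5, 49398)) = Rational(605, 65864)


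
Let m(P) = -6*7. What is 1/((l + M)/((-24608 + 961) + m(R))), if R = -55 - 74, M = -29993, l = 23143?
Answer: 23689/6850 ≈ 3.4582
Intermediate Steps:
R = -129
m(P) = -42
1/((l + M)/((-24608 + 961) + m(R))) = 1/((23143 - 29993)/((-24608 + 961) - 42)) = 1/(-6850/(-23647 - 42)) = 1/(-6850/(-23689)) = 1/(-6850*(-1/23689)) = 1/(6850/23689) = 23689/6850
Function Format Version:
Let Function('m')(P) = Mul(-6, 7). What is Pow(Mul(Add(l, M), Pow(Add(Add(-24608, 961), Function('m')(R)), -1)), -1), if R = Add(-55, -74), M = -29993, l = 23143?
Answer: Rational(23689, 6850) ≈ 3.4582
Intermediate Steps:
R = -129
Function('m')(P) = -42
Pow(Mul(Add(l, M), Pow(Add(Add(-24608, 961), Function('m')(R)), -1)), -1) = Pow(Mul(Add(23143, -29993), Pow(Add(Add(-24608, 961), -42), -1)), -1) = Pow(Mul(-6850, Pow(Add(-23647, -42), -1)), -1) = Pow(Mul(-6850, Pow(-23689, -1)), -1) = Pow(Mul(-6850, Rational(-1, 23689)), -1) = Pow(Rational(6850, 23689), -1) = Rational(23689, 6850)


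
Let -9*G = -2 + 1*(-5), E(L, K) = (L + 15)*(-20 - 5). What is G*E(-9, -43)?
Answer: -350/3 ≈ -116.67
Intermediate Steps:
E(L, K) = -375 - 25*L (E(L, K) = (15 + L)*(-25) = -375 - 25*L)
G = 7/9 (G = -(-2 + 1*(-5))/9 = -(-2 - 5)/9 = -1/9*(-7) = 7/9 ≈ 0.77778)
G*E(-9, -43) = 7*(-375 - 25*(-9))/9 = 7*(-375 + 225)/9 = (7/9)*(-150) = -350/3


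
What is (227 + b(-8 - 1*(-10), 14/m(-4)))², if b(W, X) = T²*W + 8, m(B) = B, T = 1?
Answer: 56169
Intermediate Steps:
b(W, X) = 8 + W (b(W, X) = 1²*W + 8 = 1*W + 8 = W + 8 = 8 + W)
(227 + b(-8 - 1*(-10), 14/m(-4)))² = (227 + (8 + (-8 - 1*(-10))))² = (227 + (8 + (-8 + 10)))² = (227 + (8 + 2))² = (227 + 10)² = 237² = 56169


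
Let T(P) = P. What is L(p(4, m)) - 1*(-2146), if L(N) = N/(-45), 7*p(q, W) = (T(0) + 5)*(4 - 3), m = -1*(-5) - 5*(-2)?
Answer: 135197/63 ≈ 2146.0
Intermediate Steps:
m = 15 (m = 5 + 10 = 15)
p(q, W) = 5/7 (p(q, W) = ((0 + 5)*(4 - 3))/7 = (5*1)/7 = (⅐)*5 = 5/7)
L(N) = -N/45 (L(N) = N*(-1/45) = -N/45)
L(p(4, m)) - 1*(-2146) = -1/45*5/7 - 1*(-2146) = -1/63 + 2146 = 135197/63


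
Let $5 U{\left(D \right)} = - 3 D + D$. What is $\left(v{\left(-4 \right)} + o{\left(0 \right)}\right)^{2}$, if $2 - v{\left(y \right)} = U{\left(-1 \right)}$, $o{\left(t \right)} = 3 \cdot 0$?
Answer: $\frac{64}{25} \approx 2.56$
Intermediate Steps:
$o{\left(t \right)} = 0$
$U{\left(D \right)} = - \frac{2 D}{5}$ ($U{\left(D \right)} = \frac{- 3 D + D}{5} = \frac{\left(-2\right) D}{5} = - \frac{2 D}{5}$)
$v{\left(y \right)} = \frac{8}{5}$ ($v{\left(y \right)} = 2 - \left(- \frac{2}{5}\right) \left(-1\right) = 2 - \frac{2}{5} = \frac{8}{5}$)
$\left(v{\left(-4 \right)} + o{\left(0 \right)}\right)^{2} = \left(\frac{8}{5} + 0\right)^{2} = \left(\frac{8}{5}\right)^{2} = \frac{64}{25}$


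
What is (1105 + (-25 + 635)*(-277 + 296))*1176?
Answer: 14929320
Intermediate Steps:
(1105 + (-25 + 635)*(-277 + 296))*1176 = (1105 + 610*19)*1176 = (1105 + 11590)*1176 = 12695*1176 = 14929320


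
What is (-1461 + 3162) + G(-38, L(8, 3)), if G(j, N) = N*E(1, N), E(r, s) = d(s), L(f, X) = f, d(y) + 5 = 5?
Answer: 1701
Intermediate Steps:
d(y) = 0 (d(y) = -5 + 5 = 0)
E(r, s) = 0
G(j, N) = 0 (G(j, N) = N*0 = 0)
(-1461 + 3162) + G(-38, L(8, 3)) = (-1461 + 3162) + 0 = 1701 + 0 = 1701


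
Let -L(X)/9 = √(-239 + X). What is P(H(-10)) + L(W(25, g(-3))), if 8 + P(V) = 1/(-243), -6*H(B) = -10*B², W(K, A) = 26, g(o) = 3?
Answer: -1945/243 - 9*I*√213 ≈ -8.0041 - 131.35*I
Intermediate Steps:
H(B) = 5*B²/3 (H(B) = -(-5)*B²/3 = 5*B²/3)
P(V) = -1945/243 (P(V) = -8 + 1/(-243) = -8 - 1/243 = -1945/243)
L(X) = -9*√(-239 + X)
P(H(-10)) + L(W(25, g(-3))) = -1945/243 - 9*√(-239 + 26) = -1945/243 - 9*I*√213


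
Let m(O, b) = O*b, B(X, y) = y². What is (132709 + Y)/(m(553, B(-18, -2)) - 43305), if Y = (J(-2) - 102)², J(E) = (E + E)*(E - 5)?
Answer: -4765/1417 ≈ -3.3627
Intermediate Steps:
J(E) = 2*E*(-5 + E) (J(E) = (2*E)*(-5 + E) = 2*E*(-5 + E))
Y = 5476 (Y = (2*(-2)*(-5 - 2) - 102)² = (2*(-2)*(-7) - 102)² = (28 - 102)² = (-74)² = 5476)
(132709 + Y)/(m(553, B(-18, -2)) - 43305) = (132709 + 5476)/(553*(-2)² - 43305) = 138185/(553*4 - 43305) = 138185/(2212 - 43305) = 138185/(-41093) = 138185*(-1/41093) = -4765/1417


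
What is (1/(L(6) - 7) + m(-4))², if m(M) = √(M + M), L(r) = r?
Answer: (-1 + 2*I*√2)² ≈ -7.0 - 5.6569*I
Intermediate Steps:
m(M) = √2*√M (m(M) = √(2*M) = √2*√M)
(1/(L(6) - 7) + m(-4))² = (1/(6 - 7) + √2*√(-4))² = (1/(-1) + √2*(2*I))² = (-1 + 2*I*√2)²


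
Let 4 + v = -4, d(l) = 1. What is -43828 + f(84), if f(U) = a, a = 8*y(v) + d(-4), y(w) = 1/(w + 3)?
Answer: -219143/5 ≈ -43829.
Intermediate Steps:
v = -8 (v = -4 - 4 = -8)
y(w) = 1/(3 + w)
a = -⅗ (a = 8/(3 - 8) + 1 = 8/(-5) + 1 = 8*(-⅕) + 1 = -8/5 + 1 = -⅗ ≈ -0.60000)
f(U) = -⅗
-43828 + f(84) = -43828 - ⅗ = -219143/5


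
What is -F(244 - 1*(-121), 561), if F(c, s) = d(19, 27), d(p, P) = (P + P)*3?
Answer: -162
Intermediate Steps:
d(p, P) = 6*P (d(p, P) = (2*P)*3 = 6*P)
F(c, s) = 162 (F(c, s) = 6*27 = 162)
-F(244 - 1*(-121), 561) = -1*162 = -162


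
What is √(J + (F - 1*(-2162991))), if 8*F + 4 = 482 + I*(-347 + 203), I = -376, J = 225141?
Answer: √9579839/2 ≈ 1547.6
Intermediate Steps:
F = 27311/4 (F = -½ + (482 - 376*(-347 + 203))/8 = -½ + (482 - 376*(-144))/8 = -½ + (482 + 54144)/8 = -½ + (⅛)*54626 = -½ + 27313/4 = 27311/4 ≈ 6827.8)
√(J + (F - 1*(-2162991))) = √(225141 + (27311/4 - 1*(-2162991))) = √(225141 + (27311/4 + 2162991)) = √(225141 + 8679275/4) = √(9579839/4) = √9579839/2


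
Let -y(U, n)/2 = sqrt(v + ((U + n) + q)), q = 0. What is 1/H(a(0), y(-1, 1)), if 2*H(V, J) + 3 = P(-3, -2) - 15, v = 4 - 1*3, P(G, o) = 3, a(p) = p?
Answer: -2/15 ≈ -0.13333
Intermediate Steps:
v = 1 (v = 4 - 3 = 1)
y(U, n) = -2*sqrt(1 + U + n) (y(U, n) = -2*sqrt(1 + ((U + n) + 0)) = -2*sqrt(1 + (U + n)) = -2*sqrt(1 + U + n))
H(V, J) = -15/2 (H(V, J) = -3/2 + (3 - 15)/2 = -3/2 + (1/2)*(-12) = -3/2 - 6 = -15/2)
1/H(a(0), y(-1, 1)) = 1/(-15/2) = -2/15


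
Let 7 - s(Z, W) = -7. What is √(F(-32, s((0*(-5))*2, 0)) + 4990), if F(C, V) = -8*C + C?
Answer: √5214 ≈ 72.208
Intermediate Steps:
s(Z, W) = 14 (s(Z, W) = 7 - 1*(-7) = 7 + 7 = 14)
F(C, V) = -7*C
√(F(-32, s((0*(-5))*2, 0)) + 4990) = √(-7*(-32) + 4990) = √(224 + 4990) = √5214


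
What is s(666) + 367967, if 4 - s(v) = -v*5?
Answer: 371301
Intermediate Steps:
s(v) = 4 + 5*v (s(v) = 4 - (-v)*5 = 4 - (-5)*v = 4 + 5*v)
s(666) + 367967 = (4 + 5*666) + 367967 = (4 + 3330) + 367967 = 3334 + 367967 = 371301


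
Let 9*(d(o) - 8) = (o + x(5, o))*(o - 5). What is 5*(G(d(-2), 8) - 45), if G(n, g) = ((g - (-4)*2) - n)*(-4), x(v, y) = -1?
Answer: -1015/3 ≈ -338.33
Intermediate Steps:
d(o) = 8 + (-1 + o)*(-5 + o)/9 (d(o) = 8 + ((o - 1)*(o - 5))/9 = 8 + ((-1 + o)*(-5 + o))/9 = 8 + (-1 + o)*(-5 + o)/9)
G(n, g) = -32 - 4*g + 4*n (G(n, g) = ((g - 1*(-8)) - n)*(-4) = ((g + 8) - n)*(-4) = ((8 + g) - n)*(-4) = (8 + g - n)*(-4) = -32 - 4*g + 4*n)
5*(G(d(-2), 8) - 45) = 5*((-32 - 4*8 + 4*(77/9 - 2/3*(-2) + (1/9)*(-2)**2)) - 45) = 5*((-32 - 32 + 4*(77/9 + 4/3 + (1/9)*4)) - 45) = 5*((-32 - 32 + 4*(77/9 + 4/3 + 4/9)) - 45) = 5*((-32 - 32 + 4*(31/3)) - 45) = 5*((-32 - 32 + 124/3) - 45) = 5*(-68/3 - 45) = 5*(-203/3) = -1015/3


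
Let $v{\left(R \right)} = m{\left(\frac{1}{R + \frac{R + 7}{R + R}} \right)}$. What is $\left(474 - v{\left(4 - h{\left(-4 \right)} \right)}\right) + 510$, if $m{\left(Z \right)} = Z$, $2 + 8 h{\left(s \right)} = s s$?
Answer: $\frac{152484}{155} \approx 983.77$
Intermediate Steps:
$h{\left(s \right)} = - \frac{1}{4} + \frac{s^{2}}{8}$ ($h{\left(s \right)} = - \frac{1}{4} + \frac{s s}{8} = - \frac{1}{4} + \frac{s^{2}}{8}$)
$v{\left(R \right)} = \frac{1}{R + \frac{7 + R}{2 R}}$ ($v{\left(R \right)} = \frac{1}{R + \frac{R + 7}{R + R}} = \frac{1}{R + \frac{7 + R}{2 R}}$)
$\left(474 - v{\left(4 - h{\left(-4 \right)} \right)}\right) + 510 = \left(474 - \frac{2 \left(4 - \left(- \frac{1}{4} + \frac{\left(-4\right)^{2}}{8}\right)\right)}{7 + \left(4 - \left(- \frac{1}{4} + \frac{\left(-4\right)^{2}}{8}\right)\right) \left(1 + 2 \left(4 - \left(- \frac{1}{4} + \frac{\left(-4\right)^{2}}{8}\right)\right)\right)}\right) + 510 = \left(474 - \frac{2 \left(4 - \left(- \frac{1}{4} + \frac{1}{8} \cdot 16\right)\right)}{7 + \left(4 - \left(- \frac{1}{4} + \frac{1}{8} \cdot 16\right)\right) \left(1 + 2 \left(4 - \left(- \frac{1}{4} + \frac{1}{8} \cdot 16\right)\right)\right)}\right) + 510 = \left(474 - \frac{2 \left(4 - \left(- \frac{1}{4} + 2\right)\right)}{7 + \left(4 - \left(- \frac{1}{4} + 2\right)\right) \left(1 + 2 \left(4 - \left(- \frac{1}{4} + 2\right)\right)\right)}\right) + 510 = \left(474 - \frac{2 \left(4 - \frac{7}{4}\right)}{7 + \left(4 - \frac{7}{4}\right) \left(1 + 2 \left(4 - \frac{7}{4}\right)\right)}\right) + 510 = \left(474 - 2 \cdot \frac{9}{4} \frac{1}{7 + \frac{9 \left(1 + 2 \cdot \frac{9}{4}\right)}{4}}\right) + 510 = \left(474 - 2 \cdot \frac{9}{4} \frac{1}{7 + \frac{9 \left(1 + \frac{9}{2}\right)}{4}}\right) + 510 = \left(474 - 2 \cdot \frac{9}{4} \frac{1}{7 + \frac{9}{4} \cdot \frac{11}{2}}\right) + 510 = \left(474 - 2 \cdot \frac{9}{4} \frac{1}{7 + \frac{99}{8}}\right) + 510 = \left(474 - 2 \cdot \frac{9}{4} \frac{1}{\frac{155}{8}}\right) + 510 = \left(474 - 2 \cdot \frac{9}{4} \cdot \frac{8}{155}\right) + 510 = \left(474 - \frac{36}{155}\right) + 510 = \frac{73434}{155} + 510 = \frac{152484}{155}$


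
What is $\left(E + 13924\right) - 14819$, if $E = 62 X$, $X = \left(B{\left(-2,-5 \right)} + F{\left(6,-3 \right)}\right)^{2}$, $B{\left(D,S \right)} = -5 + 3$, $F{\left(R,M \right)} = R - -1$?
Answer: $655$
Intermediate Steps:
$F{\left(R,M \right)} = 1 + R$ ($F{\left(R,M \right)} = R + 1 = 1 + R$)
$B{\left(D,S \right)} = -2$
$X = 25$ ($X = \left(-2 + \left(1 + 6\right)\right)^{2} = \left(-2 + 7\right)^{2} = 5^{2} = 25$)
$E = 1550$ ($E = 62 \cdot 25 = 1550$)
$\left(E + 13924\right) - 14819 = \left(1550 + 13924\right) - 14819 = 15474 - 14819 = 655$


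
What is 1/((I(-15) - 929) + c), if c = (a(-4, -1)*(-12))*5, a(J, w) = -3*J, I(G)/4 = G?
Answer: -1/1709 ≈ -0.00058514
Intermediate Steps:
I(G) = 4*G
c = -720 (c = (-3*(-4)*(-12))*5 = (12*(-12))*5 = -144*5 = -720)
1/((I(-15) - 929) + c) = 1/((4*(-15) - 929) - 720) = 1/((-60 - 929) - 720) = 1/(-989 - 720) = 1/(-1709) = -1/1709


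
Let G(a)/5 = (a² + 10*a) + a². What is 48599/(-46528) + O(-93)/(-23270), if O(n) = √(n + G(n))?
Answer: -48599/46528 - 3*√9083/23270 ≈ -1.0568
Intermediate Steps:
G(a) = 10*a² + 50*a (G(a) = 5*((a² + 10*a) + a²) = 5*(2*a² + 10*a) = 10*a² + 50*a)
O(n) = √(n + 10*n*(5 + n))
48599/(-46528) + O(-93)/(-23270) = 48599/(-46528) + √(-93*(51 + 10*(-93)))/(-23270) = 48599*(-1/46528) + √(-93*(51 - 930))*(-1/23270) = -48599/46528 + √(-93*(-879))*(-1/23270) = -48599/46528 + √81747*(-1/23270) = -48599/46528 + (3*√9083)*(-1/23270) = -48599/46528 - 3*√9083/23270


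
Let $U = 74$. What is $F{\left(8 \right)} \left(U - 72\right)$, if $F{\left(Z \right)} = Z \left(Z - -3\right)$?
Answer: $176$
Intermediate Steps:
$F{\left(Z \right)} = Z \left(3 + Z\right)$ ($F{\left(Z \right)} = Z \left(Z + 3\right) = Z \left(3 + Z\right)$)
$F{\left(8 \right)} \left(U - 72\right) = 8 \left(3 + 8\right) \left(74 - 72\right) = 8 \cdot 11 \cdot 2 = 88 \cdot 2 = 176$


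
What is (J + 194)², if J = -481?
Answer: 82369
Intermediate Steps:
(J + 194)² = (-481 + 194)² = (-287)² = 82369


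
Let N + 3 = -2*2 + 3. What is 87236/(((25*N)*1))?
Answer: -21809/25 ≈ -872.36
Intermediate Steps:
N = -4 (N = -3 + (-2*2 + 3) = -3 + (-4 + 3) = -3 - 1 = -4)
87236/(((25*N)*1)) = 87236/(((25*(-4))*1)) = 87236/((-100*1)) = 87236/(-100) = 87236*(-1/100) = -21809/25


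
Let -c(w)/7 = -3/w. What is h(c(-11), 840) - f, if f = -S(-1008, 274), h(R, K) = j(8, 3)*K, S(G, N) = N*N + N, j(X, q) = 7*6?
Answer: 110630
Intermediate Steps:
j(X, q) = 42
S(G, N) = N + N² (S(G, N) = N² + N = N + N²)
c(w) = 21/w (c(w) = -(-21)/w = 21/w)
h(R, K) = 42*K
f = -75350 (f = -274*(1 + 274) = -274*275 = -1*75350 = -75350)
h(c(-11), 840) - f = 42*840 - 1*(-75350) = 35280 + 75350 = 110630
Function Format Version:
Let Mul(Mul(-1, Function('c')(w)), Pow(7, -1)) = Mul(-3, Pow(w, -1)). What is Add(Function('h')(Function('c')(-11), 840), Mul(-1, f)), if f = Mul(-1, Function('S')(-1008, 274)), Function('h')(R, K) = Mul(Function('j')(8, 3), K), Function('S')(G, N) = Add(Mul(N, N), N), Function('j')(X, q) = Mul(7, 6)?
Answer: 110630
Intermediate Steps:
Function('j')(X, q) = 42
Function('S')(G, N) = Add(N, Pow(N, 2)) (Function('S')(G, N) = Add(Pow(N, 2), N) = Add(N, Pow(N, 2)))
Function('c')(w) = Mul(21, Pow(w, -1)) (Function('c')(w) = Mul(-7, Mul(-3, Pow(w, -1))) = Mul(21, Pow(w, -1)))
Function('h')(R, K) = Mul(42, K)
f = -75350 (f = Mul(-1, Mul(274, Add(1, 274))) = Mul(-1, Mul(274, 275)) = Mul(-1, 75350) = -75350)
Add(Function('h')(Function('c')(-11), 840), Mul(-1, f)) = Add(Mul(42, 840), Mul(-1, -75350)) = Add(35280, 75350) = 110630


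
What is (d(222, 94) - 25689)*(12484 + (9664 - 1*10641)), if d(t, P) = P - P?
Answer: -295603323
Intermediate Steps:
d(t, P) = 0
(d(222, 94) - 25689)*(12484 + (9664 - 1*10641)) = (0 - 25689)*(12484 + (9664 - 1*10641)) = -25689*(12484 + (9664 - 10641)) = -25689*(12484 - 977) = -25689*11507 = -295603323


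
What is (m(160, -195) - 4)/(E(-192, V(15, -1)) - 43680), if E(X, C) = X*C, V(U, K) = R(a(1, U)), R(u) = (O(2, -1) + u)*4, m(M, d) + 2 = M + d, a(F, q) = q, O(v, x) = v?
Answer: 41/56736 ≈ 0.00072264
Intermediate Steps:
m(M, d) = -2 + M + d (m(M, d) = -2 + (M + d) = -2 + M + d)
R(u) = 8 + 4*u (R(u) = (2 + u)*4 = 8 + 4*u)
V(U, K) = 8 + 4*U
E(X, C) = C*X
(m(160, -195) - 4)/(E(-192, V(15, -1)) - 43680) = ((-2 + 160 - 195) - 4)/((8 + 4*15)*(-192) - 43680) = (-37 - 4)/((8 + 60)*(-192) - 43680) = -41/(68*(-192) - 43680) = -41/(-13056 - 43680) = -41/(-56736) = -41*(-1/56736) = 41/56736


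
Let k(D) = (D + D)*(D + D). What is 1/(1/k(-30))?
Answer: 3600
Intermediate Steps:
k(D) = 4*D² (k(D) = (2*D)*(2*D) = 4*D²)
1/(1/k(-30)) = 1/(1/(4*(-30)²)) = 1/(1/(4*900)) = 1/(1/3600) = 3600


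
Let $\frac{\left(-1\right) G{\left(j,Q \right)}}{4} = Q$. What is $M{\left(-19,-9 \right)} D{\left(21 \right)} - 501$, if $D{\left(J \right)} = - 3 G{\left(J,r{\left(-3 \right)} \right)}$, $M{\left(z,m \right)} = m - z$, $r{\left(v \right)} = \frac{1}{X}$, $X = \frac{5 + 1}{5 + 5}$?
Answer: $-301$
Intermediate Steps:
$X = \frac{3}{5}$ ($X = \frac{6}{10} = 6 \cdot \frac{1}{10} = \frac{3}{5} \approx 0.6$)
$r{\left(v \right)} = \frac{5}{3}$ ($r{\left(v \right)} = \frac{1}{\frac{3}{5}} = \frac{5}{3}$)
$G{\left(j,Q \right)} = - 4 Q$
$D{\left(J \right)} = 20$ ($D{\left(J \right)} = - 3 \left(\left(-4\right) \frac{5}{3}\right) = \left(-3\right) \left(- \frac{20}{3}\right) = 20$)
$M{\left(-19,-9 \right)} D{\left(21 \right)} - 501 = \left(-9 - -19\right) 20 - 501 = \left(-9 + 19\right) 20 - 501 = 10 \cdot 20 - 501 = 200 - 501 = -301$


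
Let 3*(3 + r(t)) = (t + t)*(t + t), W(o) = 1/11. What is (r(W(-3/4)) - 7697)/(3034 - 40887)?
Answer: 2795096/13740639 ≈ 0.20342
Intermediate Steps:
W(o) = 1/11
r(t) = -3 + 4*t²/3 (r(t) = -3 + ((t + t)*(t + t))/3 = -3 + ((2*t)*(2*t))/3 = -3 + (4*t²)/3 = -3 + 4*t²/3)
(r(W(-3/4)) - 7697)/(3034 - 40887) = ((-3 + 4*(1/11)²/3) - 7697)/(3034 - 40887) = ((-3 + (4/3)*(1/121)) - 7697)/(-37853) = ((-3 + 4/363) - 7697)*(-1/37853) = (-1085/363 - 7697)*(-1/37853) = -2795096/363*(-1/37853) = 2795096/13740639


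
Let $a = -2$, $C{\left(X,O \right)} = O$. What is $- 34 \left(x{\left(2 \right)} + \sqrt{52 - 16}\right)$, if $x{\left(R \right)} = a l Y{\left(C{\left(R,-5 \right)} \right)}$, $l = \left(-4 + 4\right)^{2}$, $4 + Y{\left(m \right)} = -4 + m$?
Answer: $-204$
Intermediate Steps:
$Y{\left(m \right)} = -8 + m$ ($Y{\left(m \right)} = -4 + \left(-4 + m\right) = -8 + m$)
$l = 0$ ($l = 0^{2} = 0$)
$x{\left(R \right)} = 0$ ($x{\left(R \right)} = \left(-2\right) 0 \left(-8 - 5\right) = 0 \left(-13\right) = 0$)
$- 34 \left(x{\left(2 \right)} + \sqrt{52 - 16}\right) = - 34 \left(0 + \sqrt{52 - 16}\right) = - 34 \left(0 + \sqrt{36}\right) = - 34 \left(0 + 6\right) = \left(-34\right) 6 = -204$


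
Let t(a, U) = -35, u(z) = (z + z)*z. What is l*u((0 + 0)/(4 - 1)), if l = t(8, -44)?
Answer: 0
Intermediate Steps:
u(z) = 2*z**2 (u(z) = (2*z)*z = 2*z**2)
l = -35
l*u((0 + 0)/(4 - 1)) = -70*((0 + 0)/(4 - 1))**2 = -70*(0/3)**2 = -70*(0*(1/3))**2 = -70*0**2 = -70*0 = -35*0 = 0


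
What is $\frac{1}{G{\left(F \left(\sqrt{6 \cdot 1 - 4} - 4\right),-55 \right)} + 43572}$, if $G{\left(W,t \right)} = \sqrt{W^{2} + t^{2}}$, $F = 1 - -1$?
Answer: $\frac{1}{43572 + \sqrt{3025 + \left(8 - 2 \sqrt{2}\right)^{2}}} \approx 2.2921 \cdot 10^{-5}$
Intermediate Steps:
$F = 2$ ($F = 1 + 1 = 2$)
$\frac{1}{G{\left(F \left(\sqrt{6 \cdot 1 - 4} - 4\right),-55 \right)} + 43572} = \frac{1}{\sqrt{\left(2 \left(\sqrt{6 \cdot 1 - 4} - 4\right)\right)^{2} + \left(-55\right)^{2}} + 43572} = \frac{1}{\sqrt{\left(2 \left(\sqrt{6 - 4} - 4\right)\right)^{2} + 3025} + 43572} = \frac{1}{\sqrt{\left(2 \left(\sqrt{2} - 4\right)\right)^{2} + 3025} + 43572} = \frac{1}{\sqrt{\left(2 \left(-4 + \sqrt{2}\right)\right)^{2} + 3025} + 43572} = \frac{1}{\sqrt{\left(-8 + 2 \sqrt{2}\right)^{2} + 3025} + 43572} = \frac{1}{\sqrt{3025 + \left(-8 + 2 \sqrt{2}\right)^{2}} + 43572} = \frac{1}{43572 + \sqrt{3025 + \left(-8 + 2 \sqrt{2}\right)^{2}}}$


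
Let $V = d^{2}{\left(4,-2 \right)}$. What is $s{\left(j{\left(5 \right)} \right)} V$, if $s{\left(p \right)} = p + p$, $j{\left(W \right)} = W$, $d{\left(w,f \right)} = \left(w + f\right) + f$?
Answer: $0$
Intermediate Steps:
$d{\left(w,f \right)} = w + 2 f$ ($d{\left(w,f \right)} = \left(f + w\right) + f = w + 2 f$)
$V = 0$ ($V = \left(4 + 2 \left(-2\right)\right)^{2} = \left(4 - 4\right)^{2} = 0^{2} = 0$)
$s{\left(p \right)} = 2 p$
$s{\left(j{\left(5 \right)} \right)} V = 2 \cdot 5 \cdot 0 = 10 \cdot 0 = 0$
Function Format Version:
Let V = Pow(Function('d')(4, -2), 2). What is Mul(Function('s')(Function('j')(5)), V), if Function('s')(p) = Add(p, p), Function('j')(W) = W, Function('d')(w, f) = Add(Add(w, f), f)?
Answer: 0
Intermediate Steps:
Function('d')(w, f) = Add(w, Mul(2, f)) (Function('d')(w, f) = Add(Add(f, w), f) = Add(w, Mul(2, f)))
V = 0 (V = Pow(Add(4, Mul(2, -2)), 2) = Pow(Add(4, -4), 2) = Pow(0, 2) = 0)
Function('s')(p) = Mul(2, p)
Mul(Function('s')(Function('j')(5)), V) = Mul(Mul(2, 5), 0) = Mul(10, 0) = 0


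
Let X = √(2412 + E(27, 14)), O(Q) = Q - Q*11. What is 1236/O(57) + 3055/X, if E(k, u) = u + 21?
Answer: -206/95 + 3055*√2447/2447 ≈ 59.590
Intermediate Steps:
E(k, u) = 21 + u
O(Q) = -10*Q (O(Q) = Q - 11*Q = -10*Q)
X = √2447 (X = √(2412 + (21 + 14)) = √(2412 + 35) = √2447 ≈ 49.467)
1236/O(57) + 3055/X = 1236/((-10*57)) + 3055/(√2447) = 1236/(-570) + 3055*(√2447/2447) = 1236*(-1/570) + 3055*√2447/2447 = -206/95 + 3055*√2447/2447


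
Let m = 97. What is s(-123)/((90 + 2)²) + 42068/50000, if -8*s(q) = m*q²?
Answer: -4407946349/211600000 ≈ -20.832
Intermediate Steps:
s(q) = -97*q²/8
s(-123)/((90 + 2)²) + 42068/50000 = (-97/8*(-123)²)/((90 + 2)²) + 42068/50000 = (-97/8*15129)/(92²) + 42068*(1/50000) = -1467513/8/8464 + 10517/12500 = -1467513/8*1/8464 + 10517/12500 = -1467513/67712 + 10517/12500 = -4407946349/211600000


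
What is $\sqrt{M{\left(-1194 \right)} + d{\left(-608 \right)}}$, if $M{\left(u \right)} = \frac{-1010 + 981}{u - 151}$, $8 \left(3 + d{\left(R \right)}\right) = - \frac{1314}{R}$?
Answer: $\frac{i \sqrt{452779758970}}{408880} \approx 1.6457 i$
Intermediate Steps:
$d{\left(R \right)} = -3 - \frac{657}{4 R}$ ($d{\left(R \right)} = -3 + \frac{\left(-1314\right) \frac{1}{R}}{8} = -3 - \frac{657}{4 R}$)
$M{\left(u \right)} = - \frac{29}{-151 + u}$
$\sqrt{M{\left(-1194 \right)} + d{\left(-608 \right)}} = \sqrt{- \frac{29}{-151 - 1194} - \left(3 + \frac{657}{4 \left(-608\right)}\right)} = \sqrt{- \frac{29}{-1345} - \frac{6639}{2432}} = \sqrt{\left(-29\right) \left(- \frac{1}{1345}\right) + \left(-3 + \frac{657}{2432}\right)} = \sqrt{\frac{29}{1345} - \frac{6639}{2432}} = \sqrt{- \frac{8858927}{3271040}} = \frac{i \sqrt{452779758970}}{408880}$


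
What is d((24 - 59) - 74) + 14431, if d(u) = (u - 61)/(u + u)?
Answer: 1573064/109 ≈ 14432.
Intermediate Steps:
d(u) = (-61 + u)/(2*u) (d(u) = (-61 + u)/((2*u)) = (-61 + u)*(1/(2*u)) = (-61 + u)/(2*u))
d((24 - 59) - 74) + 14431 = (-61 + ((24 - 59) - 74))/(2*((24 - 59) - 74)) + 14431 = (-61 + (-35 - 74))/(2*(-35 - 74)) + 14431 = (½)*(-61 - 109)/(-109) + 14431 = (½)*(-1/109)*(-170) + 14431 = 85/109 + 14431 = 1573064/109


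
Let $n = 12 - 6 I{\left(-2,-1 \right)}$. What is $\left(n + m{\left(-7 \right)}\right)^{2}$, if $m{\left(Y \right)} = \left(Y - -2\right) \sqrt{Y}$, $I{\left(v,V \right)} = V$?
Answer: $149 - 180 i \sqrt{7} \approx 149.0 - 476.24 i$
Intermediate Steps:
$m{\left(Y \right)} = \sqrt{Y} \left(2 + Y\right)$ ($m{\left(Y \right)} = \left(Y + 2\right) \sqrt{Y} = \left(2 + Y\right) \sqrt{Y} = \sqrt{Y} \left(2 + Y\right)$)
$n = 18$ ($n = 12 - -6 = 12 + 6 = 18$)
$\left(n + m{\left(-7 \right)}\right)^{2} = \left(18 + \sqrt{-7} \left(2 - 7\right)\right)^{2} = \left(18 + i \sqrt{7} \left(-5\right)\right)^{2} = \left(18 - 5 i \sqrt{7}\right)^{2}$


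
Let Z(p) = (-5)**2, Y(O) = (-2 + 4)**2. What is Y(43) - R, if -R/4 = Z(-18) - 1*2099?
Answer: -8292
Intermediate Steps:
Y(O) = 4 (Y(O) = 2**2 = 4)
Z(p) = 25
R = 8296 (R = -4*(25 - 1*2099) = -4*(25 - 2099) = -4*(-2074) = 8296)
Y(43) - R = 4 - 1*8296 = 4 - 8296 = -8292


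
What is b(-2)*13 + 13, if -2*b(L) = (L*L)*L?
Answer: 65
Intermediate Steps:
b(L) = -L³/2 (b(L) = -L*L*L/2 = -L²*L/2 = -L³/2)
b(-2)*13 + 13 = -½*(-2)³*13 + 13 = -½*(-8)*13 + 13 = 4*13 + 13 = 52 + 13 = 65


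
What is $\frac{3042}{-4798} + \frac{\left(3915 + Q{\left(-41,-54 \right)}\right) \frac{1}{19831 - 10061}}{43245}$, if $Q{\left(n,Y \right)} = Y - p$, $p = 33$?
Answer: $- \frac{107103144713}{168931042725} \approx -0.634$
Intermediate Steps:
$Q{\left(n,Y \right)} = -33 + Y$ ($Q{\left(n,Y \right)} = Y - 33 = -33 + Y$)
$\frac{3042}{-4798} + \frac{\left(3915 + Q{\left(-41,-54 \right)}\right) \frac{1}{19831 - 10061}}{43245} = \frac{3042}{-4798} + \frac{\left(3915 - 87\right) \frac{1}{19831 - 10061}}{43245} = 3042 \left(- \frac{1}{4798}\right) + \frac{3915 - 87}{9770} \cdot \frac{1}{43245} = - \frac{1521}{2399} + 3828 \cdot \frac{1}{9770} \cdot \frac{1}{43245} = - \frac{1521}{2399} + \frac{1914}{4885} \cdot \frac{1}{43245} = - \frac{1521}{2399} + \frac{638}{70417275} = - \frac{107103144713}{168931042725}$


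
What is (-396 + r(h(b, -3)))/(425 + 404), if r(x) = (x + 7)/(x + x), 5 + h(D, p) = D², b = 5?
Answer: -15813/33160 ≈ -0.47687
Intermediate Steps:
h(D, p) = -5 + D²
r(x) = (7 + x)/(2*x) (r(x) = (7 + x)/((2*x)) = (7 + x)*(1/(2*x)) = (7 + x)/(2*x))
(-396 + r(h(b, -3)))/(425 + 404) = (-396 + (7 + (-5 + 5²))/(2*(-5 + 5²)))/(425 + 404) = (-396 + (7 + (-5 + 25))/(2*(-5 + 25)))/829 = (-396 + (½)*(7 + 20)/20)*(1/829) = (-396 + (½)*(1/20)*27)*(1/829) = (-396 + 27/40)*(1/829) = -15813/40*1/829 = -15813/33160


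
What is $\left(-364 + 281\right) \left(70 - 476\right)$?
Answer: $33698$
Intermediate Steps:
$\left(-364 + 281\right) \left(70 - 476\right) = \left(-83\right) \left(-406\right) = 33698$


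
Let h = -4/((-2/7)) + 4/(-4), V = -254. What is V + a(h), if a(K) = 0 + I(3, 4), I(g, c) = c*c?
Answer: -238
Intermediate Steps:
I(g, c) = c²
h = 13 (h = -4/((-2*⅐)) + 4*(-¼) = -4/(-2/7) - 1 = -4*(-7/2) - 1 = 14 - 1 = 13)
a(K) = 16 (a(K) = 0 + 4² = 0 + 16 = 16)
V + a(h) = -254 + 16 = -238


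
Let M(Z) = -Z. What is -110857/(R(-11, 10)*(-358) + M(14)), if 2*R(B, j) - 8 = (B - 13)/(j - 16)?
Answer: 110857/2162 ≈ 51.275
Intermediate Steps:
R(B, j) = 4 + (-13 + B)/(2*(-16 + j)) (R(B, j) = 4 + ((B - 13)/(j - 16))/2 = 4 + ((-13 + B)/(-16 + j))/2 = 4 + (-13 + B)/(2*(-16 + j)))
-110857/(R(-11, 10)*(-358) + M(14)) = -110857/(((-141 - 11 + 8*10)/(2*(-16 + 10)))*(-358) - 1*14) = -110857/(((1/2)*(-141 - 11 + 80)/(-6))*(-358) - 14) = -110857/(((1/2)*(-1/6)*(-72))*(-358) - 14) = -110857/(6*(-358) - 14) = -110857/(-2148 - 14) = -110857/(-2162) = -110857*(-1/2162) = 110857/2162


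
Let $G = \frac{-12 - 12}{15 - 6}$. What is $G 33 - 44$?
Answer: $-132$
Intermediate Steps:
$G = - \frac{8}{3}$ ($G = - \frac{24}{9} = \left(-24\right) \frac{1}{9} = - \frac{8}{3} \approx -2.6667$)
$G 33 - 44 = \left(- \frac{8}{3}\right) 33 - 44 = -88 - 44 = -132$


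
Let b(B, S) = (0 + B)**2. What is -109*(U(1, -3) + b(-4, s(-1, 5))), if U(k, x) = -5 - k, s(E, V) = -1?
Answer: -1090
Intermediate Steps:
b(B, S) = B**2
-109*(U(1, -3) + b(-4, s(-1, 5))) = -109*((-5 - 1*1) + (-4)**2) = -109*((-5 - 1) + 16) = -109*(-6 + 16) = -109*10 = -1090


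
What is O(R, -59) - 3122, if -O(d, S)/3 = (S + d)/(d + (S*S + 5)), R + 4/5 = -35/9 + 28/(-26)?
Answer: -6356081650/2035937 ≈ -3121.9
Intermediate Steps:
R = -3373/585 (R = -⅘ + (-35/9 + 28/(-26)) = -⅘ + (-35*⅑ + 28*(-1/26)) = -⅘ + (-35/9 - 14/13) = -⅘ - 581/117 = -3373/585 ≈ -5.7658)
O(d, S) = -3*(S + d)/(5 + d + S²) (O(d, S) = -3*(S + d)/(d + (S*S + 5)) = -3*(S + d)/(d + (S² + 5)) = -3*(S + d)/(d + (5 + S²)) = -3*(S + d)/(5 + d + S²))
O(R, -59) - 3122 = 3*(-1*(-59) - 1*(-3373/585))/(5 - 3373/585 + (-59)²) - 3122 = 3*(59 + 3373/585)/(5 - 3373/585 + 3481) - 3122 = 3*(37888/585)/(2035937/585) - 3122 = 3*(585/2035937)*(37888/585) - 3122 = 113664/2035937 - 3122 = -6356081650/2035937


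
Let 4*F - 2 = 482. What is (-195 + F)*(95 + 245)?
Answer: -25160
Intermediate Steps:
F = 121 (F = ½ + (¼)*482 = ½ + 241/2 = 121)
(-195 + F)*(95 + 245) = (-195 + 121)*(95 + 245) = -74*340 = -25160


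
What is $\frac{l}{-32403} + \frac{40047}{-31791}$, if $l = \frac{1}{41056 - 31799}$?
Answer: $- \frac{4004093578876}{3178618588887} \approx -1.2597$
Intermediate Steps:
$l = \frac{1}{9257} \approx 0.00010803$
$\frac{l}{-32403} + \frac{40047}{-31791} = \frac{1}{9257 \left(-32403\right)} + \frac{40047}{-31791} = \frac{1}{9257} \left(- \frac{1}{32403}\right) + 40047 \left(- \frac{1}{31791}\right) = - \frac{1}{299954571} - \frac{13349}{10597} = - \frac{4004093578876}{3178618588887}$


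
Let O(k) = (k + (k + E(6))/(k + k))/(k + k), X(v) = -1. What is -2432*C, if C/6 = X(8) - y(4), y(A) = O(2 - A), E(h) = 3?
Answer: 22800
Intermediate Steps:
O(k) = (k + (3 + k)/(2*k))/(2*k) (O(k) = (k + (k + 3)/(k + k))/(k + k) = (k + (3 + k)/((2*k)))/((2*k)) = (k + (3 + k)*(1/(2*k)))*(1/(2*k)) = (k + (3 + k)/(2*k))*(1/(2*k)) = (k + (3 + k)/(2*k))/(2*k))
y(A) = (5 - A + 2*(2 - A)**2)/(4*(2 - A)**2) (y(A) = (3 + (2 - A) + 2*(2 - A)**2)/(4*(2 - A)**2) = (5 - A + 2*(2 - A)**2)/(4*(2 - A)**2))
C = -75/8 (C = 6*(-1 - (5 - 1*4 + 2*(-2 + 4)**2)/(4*(-2 + 4)**2)) = 6*(-1 - (5 - 4 + 2*2**2)/(4*2**2)) = 6*(-1 - (5 - 4 + 2*4)/(4*4)) = 6*(-1 - (5 - 4 + 8)/(4*4)) = 6*(-1 - 9/(4*4)) = 6*(-1 - 1*9/16) = 6*(-1 - 9/16) = 6*(-25/16) = -75/8 ≈ -9.3750)
-2432*C = -2432*(-75/8) = 22800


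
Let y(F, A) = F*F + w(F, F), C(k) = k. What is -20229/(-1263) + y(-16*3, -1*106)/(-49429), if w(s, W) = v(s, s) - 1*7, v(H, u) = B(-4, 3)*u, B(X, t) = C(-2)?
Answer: 332292294/20809609 ≈ 15.968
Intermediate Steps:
B(X, t) = -2
v(H, u) = -2*u
w(s, W) = -7 - 2*s (w(s, W) = -2*s - 1*7 = -2*s - 7 = -7 - 2*s)
y(F, A) = -7 + F² - 2*F (y(F, A) = F*F + (-7 - 2*F) = F² + (-7 - 2*F) = -7 + F² - 2*F)
-20229/(-1263) + y(-16*3, -1*106)/(-49429) = -20229/(-1263) + (-7 + (-16*3)² - (-32)*3)/(-49429) = -20229*(-1/1263) + (-7 + (-48)² - 2*(-48))*(-1/49429) = 6743/421 + (-7 + 2304 + 96)*(-1/49429) = 6743/421 + 2393*(-1/49429) = 6743/421 - 2393/49429 = 332292294/20809609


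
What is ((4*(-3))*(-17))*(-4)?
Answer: -816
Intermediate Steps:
((4*(-3))*(-17))*(-4) = -12*(-17)*(-4) = 204*(-4) = -816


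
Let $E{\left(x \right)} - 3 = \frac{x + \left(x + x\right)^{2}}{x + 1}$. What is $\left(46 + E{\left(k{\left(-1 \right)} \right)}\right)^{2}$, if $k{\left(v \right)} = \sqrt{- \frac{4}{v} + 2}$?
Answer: $\frac{54703}{25} + \frac{10442 \sqrt{6}}{25} \approx 3211.2$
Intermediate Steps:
$k{\left(v \right)} = \sqrt{2 - \frac{4}{v}}$
$E{\left(x \right)} = 3 + \frac{x + 4 x^{2}}{1 + x}$ ($E{\left(x \right)} = 3 + \frac{x + \left(x + x\right)^{2}}{x + 1} = 3 + \frac{x + \left(2 x\right)^{2}}{1 + x} = 3 + \frac{x + 4 x^{2}}{1 + x}$)
$\left(46 + E{\left(k{\left(-1 \right)} \right)}\right)^{2} = \left(46 + \frac{3 + 4 \sqrt{2 - \frac{4}{-1}} + 4 \left(\sqrt{2 - \frac{4}{-1}}\right)^{2}}{1 + \sqrt{2 - \frac{4}{-1}}}\right)^{2} = \left(46 + \frac{3 + 4 \sqrt{2 - -4} + 4 \left(\sqrt{2 - -4}\right)^{2}}{1 + \sqrt{2 - -4}}\right)^{2} = \left(46 + \frac{3 + 4 \sqrt{2 + 4} + 4 \left(\sqrt{2 + 4}\right)^{2}}{1 + \sqrt{2 + 4}}\right)^{2} = \left(46 + \frac{3 + 4 \sqrt{6} + 4 \left(\sqrt{6}\right)^{2}}{1 + \sqrt{6}}\right)^{2} = \left(46 + \frac{3 + 4 \sqrt{6} + 4 \cdot 6}{1 + \sqrt{6}}\right)^{2} = \left(46 + \frac{3 + 4 \sqrt{6} + 24}{1 + \sqrt{6}}\right)^{2} = \left(46 + \frac{27 + 4 \sqrt{6}}{1 + \sqrt{6}}\right)^{2}$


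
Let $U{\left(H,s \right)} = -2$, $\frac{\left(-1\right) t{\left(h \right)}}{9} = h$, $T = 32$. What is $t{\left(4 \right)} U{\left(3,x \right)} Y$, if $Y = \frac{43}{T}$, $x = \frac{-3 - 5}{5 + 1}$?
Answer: $\frac{387}{4} \approx 96.75$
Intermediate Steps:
$t{\left(h \right)} = - 9 h$
$x = - \frac{4}{3}$ ($x = - \frac{8}{6} = \left(-8\right) \frac{1}{6} = - \frac{4}{3} \approx -1.3333$)
$Y = \frac{43}{32} \approx 1.3438$
$t{\left(4 \right)} U{\left(3,x \right)} Y = \left(-9\right) 4 \left(-2\right) \frac{43}{32} = \left(-36\right) \left(-2\right) \frac{43}{32} = 72 \cdot \frac{43}{32} = \frac{387}{4}$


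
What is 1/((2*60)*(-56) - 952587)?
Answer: -1/959307 ≈ -1.0424e-6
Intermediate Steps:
1/((2*60)*(-56) - 952587) = 1/(120*(-56) - 952587) = 1/(-6720 - 952587) = 1/(-959307) = -1/959307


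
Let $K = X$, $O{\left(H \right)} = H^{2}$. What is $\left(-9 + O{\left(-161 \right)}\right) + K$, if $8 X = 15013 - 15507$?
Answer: $\frac{103401}{4} \approx 25850.0$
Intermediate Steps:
$X = - \frac{247}{4}$ ($X = \frac{15013 - 15507}{8} = \frac{1}{8} \left(-494\right) = - \frac{247}{4} \approx -61.75$)
$K = - \frac{247}{4} \approx -61.75$
$\left(-9 + O{\left(-161 \right)}\right) + K = \left(-9 + \left(-161\right)^{2}\right) - \frac{247}{4} = \left(-9 + 25921\right) - \frac{247}{4} = 25912 - \frac{247}{4} = \frac{103401}{4}$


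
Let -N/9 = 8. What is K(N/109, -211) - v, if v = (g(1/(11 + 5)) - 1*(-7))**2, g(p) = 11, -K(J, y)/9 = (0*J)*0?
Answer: -324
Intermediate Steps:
N = -72 (N = -9*8 = -72)
K(J, y) = 0 (K(J, y) = -9*0*J*0 = -0*0 = -9*0 = 0)
v = 324 (v = (11 - 1*(-7))**2 = (11 + 7)**2 = 18**2 = 324)
K(N/109, -211) - v = 0 - 1*324 = 0 - 324 = -324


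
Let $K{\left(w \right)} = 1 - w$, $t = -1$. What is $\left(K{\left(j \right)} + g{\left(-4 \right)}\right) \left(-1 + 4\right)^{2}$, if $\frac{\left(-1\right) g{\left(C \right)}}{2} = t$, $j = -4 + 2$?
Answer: $45$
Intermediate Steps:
$j = -2$
$g{\left(C \right)} = 2$ ($g{\left(C \right)} = \left(-2\right) \left(-1\right) = 2$)
$\left(K{\left(j \right)} + g{\left(-4 \right)}\right) \left(-1 + 4\right)^{2} = \left(\left(1 - -2\right) + 2\right) \left(-1 + 4\right)^{2} = \left(\left(1 + 2\right) + 2\right) 3^{2} = \left(3 + 2\right) 9 = 5 \cdot 9 = 45$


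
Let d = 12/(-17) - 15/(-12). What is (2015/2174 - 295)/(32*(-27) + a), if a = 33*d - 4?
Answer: 21736710/62831861 ≈ 0.34595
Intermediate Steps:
d = 37/68 (d = 12*(-1/17) - 15*(-1/12) = -12/17 + 5/4 = 37/68 ≈ 0.54412)
a = 949/68 (a = 33*(37/68) - 4 = 1221/68 - 4 = 949/68 ≈ 13.956)
(2015/2174 - 295)/(32*(-27) + a) = (2015/2174 - 295)/(32*(-27) + 949/68) = (2015*(1/2174) - 295)/(-864 + 949/68) = (2015/2174 - 295)/(-57803/68) = -639315/2174*(-68/57803) = 21736710/62831861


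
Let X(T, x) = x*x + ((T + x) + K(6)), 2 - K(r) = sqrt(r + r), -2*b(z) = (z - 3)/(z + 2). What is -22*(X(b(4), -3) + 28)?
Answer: -4741/6 + 44*sqrt(3) ≈ -713.96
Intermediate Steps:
b(z) = -(-3 + z)/(2*(2 + z)) (b(z) = -(z - 3)/(2*(z + 2)) = -(-3 + z)/(2*(2 + z)))
K(r) = 2 - sqrt(2)*sqrt(r) (K(r) = 2 - sqrt(r + r) = 2 - sqrt(2*r) = 2 - sqrt(2)*sqrt(r))
X(T, x) = 2 + T + x + x**2 - 2*sqrt(3) (X(T, x) = x*x + ((T + x) + (2 - sqrt(2)*sqrt(6))) = x**2 + ((T + x) + (2 - 2*sqrt(3))) = x**2 + (2 + T + x - 2*sqrt(3)) = 2 + T + x + x**2 - 2*sqrt(3))
-22*(X(b(4), -3) + 28) = -22*((2 + (3 - 1*4)/(2*(2 + 4)) - 3 + (-3)**2 - 2*sqrt(3)) + 28) = -22*((2 + (1/2)*(3 - 4)/6 - 3 + 9 - 2*sqrt(3)) + 28) = -22*((2 + (1/2)*(1/6)*(-1) - 3 + 9 - 2*sqrt(3)) + 28) = -22*((2 - 1/12 - 3 + 9 - 2*sqrt(3)) + 28) = -22*((95/12 - 2*sqrt(3)) + 28) = -22*(431/12 - 2*sqrt(3)) = -4741/6 + 44*sqrt(3)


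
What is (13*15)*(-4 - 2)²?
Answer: 7020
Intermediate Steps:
(13*15)*(-4 - 2)² = 195*(-6)² = 195*36 = 7020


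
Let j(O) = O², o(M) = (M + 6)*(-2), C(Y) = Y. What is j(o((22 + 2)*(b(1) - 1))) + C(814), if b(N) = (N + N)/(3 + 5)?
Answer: 1390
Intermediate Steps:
b(N) = N/4 (b(N) = (2*N)/8 = (2*N)*(⅛) = N/4)
o(M) = -12 - 2*M (o(M) = (6 + M)*(-2) = -12 - 2*M)
j(o((22 + 2)*(b(1) - 1))) + C(814) = (-12 - 2*(22 + 2)*((¼)*1 - 1))² + 814 = (-12 - 48*(¼ - 1))² + 814 = (-12 - 48*(-3)/4)² + 814 = (-12 - 2*(-18))² + 814 = (-12 + 36)² + 814 = 24² + 814 = 576 + 814 = 1390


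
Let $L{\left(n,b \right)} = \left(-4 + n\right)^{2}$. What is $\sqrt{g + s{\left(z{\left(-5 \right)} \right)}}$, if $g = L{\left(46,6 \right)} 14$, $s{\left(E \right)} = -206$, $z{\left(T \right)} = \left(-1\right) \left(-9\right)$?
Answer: $\sqrt{24490} \approx 156.49$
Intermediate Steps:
$z{\left(T \right)} = 9$
$g = 24696$ ($g = \left(-4 + 46\right)^{2} \cdot 14 = 42^{2} \cdot 14 = 1764 \cdot 14 = 24696$)
$\sqrt{g + s{\left(z{\left(-5 \right)} \right)}} = \sqrt{24696 - 206} = \sqrt{24490}$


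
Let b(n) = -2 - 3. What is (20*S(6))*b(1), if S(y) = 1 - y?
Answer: 500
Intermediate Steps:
b(n) = -5
(20*S(6))*b(1) = (20*(1 - 1*6))*(-5) = (20*(1 - 6))*(-5) = (20*(-5))*(-5) = -100*(-5) = 500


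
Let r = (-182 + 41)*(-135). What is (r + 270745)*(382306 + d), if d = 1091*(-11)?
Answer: 107306982900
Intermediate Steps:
r = 19035 (r = -141*(-135) = 19035)
d = -12001
(r + 270745)*(382306 + d) = (19035 + 270745)*(382306 - 12001) = 289780*370305 = 107306982900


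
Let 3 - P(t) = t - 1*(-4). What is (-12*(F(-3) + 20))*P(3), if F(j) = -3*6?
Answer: 96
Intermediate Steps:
F(j) = -18
P(t) = -1 - t (P(t) = 3 - (t - 1*(-4)) = 3 - (t + 4) = 3 - (4 + t) = 3 + (-4 - t) = -1 - t)
(-12*(F(-3) + 20))*P(3) = (-12*(-18 + 20))*(-1 - 1*3) = (-12*2)*(-1 - 3) = -24*(-4) = 96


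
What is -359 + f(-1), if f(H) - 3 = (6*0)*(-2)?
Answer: -356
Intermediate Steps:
f(H) = 3 (f(H) = 3 + (6*0)*(-2) = 3 + 0*(-2) = 3 + 0 = 3)
-359 + f(-1) = -359 + 3 = -356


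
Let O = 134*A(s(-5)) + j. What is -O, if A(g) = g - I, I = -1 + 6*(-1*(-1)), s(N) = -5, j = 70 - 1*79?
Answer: 1349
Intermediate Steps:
j = -9 (j = 70 - 79 = -9)
I = 5 (I = -1 + 6*1 = -1 + 6 = 5)
A(g) = -5 + g (A(g) = g - 1*5 = g - 5 = -5 + g)
O = -1349 (O = 134*(-5 - 5) - 9 = 134*(-10) - 9 = -1340 - 9 = -1349)
-O = -1*(-1349) = 1349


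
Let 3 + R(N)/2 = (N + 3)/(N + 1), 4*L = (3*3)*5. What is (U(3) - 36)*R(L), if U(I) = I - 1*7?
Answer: 7200/49 ≈ 146.94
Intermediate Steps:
U(I) = -7 + I (U(I) = I - 7 = -7 + I)
L = 45/4 (L = ((3*3)*5)/4 = (9*5)/4 = (¼)*45 = 45/4 ≈ 11.250)
R(N) = -6 + 2*(3 + N)/(1 + N) (R(N) = -6 + 2*((N + 3)/(N + 1)) = -6 + 2*((3 + N)/(1 + N)) = -6 + 2*(3 + N)/(1 + N))
(U(3) - 36)*R(L) = ((-7 + 3) - 36)*(-4*45/4/(1 + 45/4)) = (-4 - 36)*(-4*45/4/49/4) = -(-160)*45*4/(4*49) = -40*(-180/49) = 7200/49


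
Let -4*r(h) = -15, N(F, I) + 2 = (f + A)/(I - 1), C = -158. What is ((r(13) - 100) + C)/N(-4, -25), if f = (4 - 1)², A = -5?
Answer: 13221/112 ≈ 118.04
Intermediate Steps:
f = 9 (f = 3² = 9)
N(F, I) = -2 + 4/(-1 + I) (N(F, I) = -2 + (9 - 5)/(I - 1) = -2 + 4/(-1 + I))
r(h) = 15/4 (r(h) = -¼*(-15) = 15/4)
((r(13) - 100) + C)/N(-4, -25) = ((15/4 - 100) - 158)/((2*(3 - 1*(-25))/(-1 - 25))) = (-385/4 - 158)/((2*(3 + 25)/(-26))) = -1017/(4*(2*(-1/26)*28)) = -1017/(4*(-28/13)) = -1017/4*(-13/28) = 13221/112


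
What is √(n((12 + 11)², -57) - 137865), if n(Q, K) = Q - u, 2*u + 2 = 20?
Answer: I*√137345 ≈ 370.6*I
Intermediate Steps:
u = 9 (u = -1 + (½)*20 = -1 + 10 = 9)
n(Q, K) = -9 + Q (n(Q, K) = Q - 1*9 = Q - 9 = -9 + Q)
√(n((12 + 11)², -57) - 137865) = √((-9 + (12 + 11)²) - 137865) = √((-9 + 23²) - 137865) = √((-9 + 529) - 137865) = √(520 - 137865) = √(-137345) = I*√137345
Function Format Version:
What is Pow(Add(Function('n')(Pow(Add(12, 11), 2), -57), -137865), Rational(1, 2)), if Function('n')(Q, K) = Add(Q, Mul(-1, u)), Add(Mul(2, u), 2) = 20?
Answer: Mul(I, Pow(137345, Rational(1, 2))) ≈ Mul(370.60, I)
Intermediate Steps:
u = 9 (u = Add(-1, Mul(Rational(1, 2), 20)) = Add(-1, 10) = 9)
Function('n')(Q, K) = Add(-9, Q) (Function('n')(Q, K) = Add(Q, Mul(-1, 9)) = Add(Q, -9) = Add(-9, Q))
Pow(Add(Function('n')(Pow(Add(12, 11), 2), -57), -137865), Rational(1, 2)) = Pow(Add(Add(-9, Pow(Add(12, 11), 2)), -137865), Rational(1, 2)) = Pow(Add(Add(-9, Pow(23, 2)), -137865), Rational(1, 2)) = Pow(Add(Add(-9, 529), -137865), Rational(1, 2)) = Pow(Add(520, -137865), Rational(1, 2)) = Pow(-137345, Rational(1, 2)) = Mul(I, Pow(137345, Rational(1, 2)))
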